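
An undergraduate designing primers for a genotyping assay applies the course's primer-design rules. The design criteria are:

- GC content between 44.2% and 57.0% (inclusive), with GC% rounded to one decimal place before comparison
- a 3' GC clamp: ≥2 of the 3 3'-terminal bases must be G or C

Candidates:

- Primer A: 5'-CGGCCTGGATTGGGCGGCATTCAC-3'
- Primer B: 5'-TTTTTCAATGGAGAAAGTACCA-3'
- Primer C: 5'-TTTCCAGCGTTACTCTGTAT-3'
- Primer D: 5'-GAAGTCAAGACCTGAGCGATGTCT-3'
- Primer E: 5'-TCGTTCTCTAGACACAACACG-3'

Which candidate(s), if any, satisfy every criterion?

Primer E only.

Primer A (24 nt, A=3 T=5 G=9 C=7): GC 16/24 = 66.7%, outside 44.2–57.0% ✗; 3' end CAC has 2 G/C ✓ — fails.
Primer B (22 nt, A=8 T=7 G=4 C=3): GC 7/22 = 31.8%, outside 44.2–57.0% ✗; 3' end CCA has 2 G/C ✓ — fails.
Primer C (20 nt, A=3 T=9 G=3 C=5): GC 8/20 = 40.0%, outside 44.2–57.0% ✗; 3' end TAT has 0 G/C, need ≥2 ✗ — fails.
Primer D (24 nt, A=7 T=5 G=7 C=5): GC 12/24 = 50.0% ✓; 3' end TCT has 1 G/C, need ≥2 ✗ — fails.
Primer E (21 nt, A=6 T=5 G=3 C=7): GC 10/21 = 47.6% ✓; 3' end ACG has 2 G/C ✓ — passes.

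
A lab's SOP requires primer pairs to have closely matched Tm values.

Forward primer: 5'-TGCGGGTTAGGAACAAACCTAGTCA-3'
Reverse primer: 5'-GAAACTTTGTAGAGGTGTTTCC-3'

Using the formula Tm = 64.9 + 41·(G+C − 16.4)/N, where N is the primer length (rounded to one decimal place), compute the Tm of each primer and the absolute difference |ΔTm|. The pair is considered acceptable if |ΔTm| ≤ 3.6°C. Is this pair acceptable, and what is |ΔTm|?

|ΔTm| = 6.6°C; the pair is not acceptable.

Forward: G+C = 12, N = 25 → Tm = 64.9 + 41·(12 − 16.4)/25 = 57.7°C.
Reverse: G+C = 9, N = 22 → Tm = 64.9 + 41·(9 − 16.4)/22 = 51.1°C.
|ΔTm| = |57.7 − 51.1| = 6.6°C, > 3.6°C.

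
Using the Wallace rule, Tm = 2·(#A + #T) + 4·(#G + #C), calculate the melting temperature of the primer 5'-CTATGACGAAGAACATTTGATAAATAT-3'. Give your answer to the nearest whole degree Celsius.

Base counts: A=12, T=8, G=4, C=3 (length 27).
Tm = 2·(12+8) + 4·(4+3) = 2·20 + 4·7 = 40 + 28 = 68°C.

68°C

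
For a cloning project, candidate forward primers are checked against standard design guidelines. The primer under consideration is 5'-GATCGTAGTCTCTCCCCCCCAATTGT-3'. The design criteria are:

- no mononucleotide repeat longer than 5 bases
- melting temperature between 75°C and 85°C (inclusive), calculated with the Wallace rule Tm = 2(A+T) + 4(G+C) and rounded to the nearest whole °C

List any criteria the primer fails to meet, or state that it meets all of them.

Base counts: A=4, T=8, G=4, C=10 (length 26).
homopolymer run: longest run = 7, exceeds 5 ✗
Tm: Tm = 2·12 + 4·14 = 80°C ✓

Fails: homopolymer run.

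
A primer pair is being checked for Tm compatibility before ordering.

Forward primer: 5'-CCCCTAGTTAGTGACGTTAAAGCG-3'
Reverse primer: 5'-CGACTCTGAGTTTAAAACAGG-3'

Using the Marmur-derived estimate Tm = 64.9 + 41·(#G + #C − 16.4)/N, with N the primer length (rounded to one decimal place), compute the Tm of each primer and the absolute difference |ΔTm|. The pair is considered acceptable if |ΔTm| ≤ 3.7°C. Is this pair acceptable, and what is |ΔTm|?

Forward: G+C = 12, N = 24 → Tm = 64.9 + 41·(12 − 16.4)/24 = 57.4°C.
Reverse: G+C = 9, N = 21 → Tm = 64.9 + 41·(9 − 16.4)/21 = 50.5°C.
|ΔTm| = |57.4 − 50.5| = 6.9°C, > 3.7°C.

|ΔTm| = 6.9°C; the pair is not acceptable.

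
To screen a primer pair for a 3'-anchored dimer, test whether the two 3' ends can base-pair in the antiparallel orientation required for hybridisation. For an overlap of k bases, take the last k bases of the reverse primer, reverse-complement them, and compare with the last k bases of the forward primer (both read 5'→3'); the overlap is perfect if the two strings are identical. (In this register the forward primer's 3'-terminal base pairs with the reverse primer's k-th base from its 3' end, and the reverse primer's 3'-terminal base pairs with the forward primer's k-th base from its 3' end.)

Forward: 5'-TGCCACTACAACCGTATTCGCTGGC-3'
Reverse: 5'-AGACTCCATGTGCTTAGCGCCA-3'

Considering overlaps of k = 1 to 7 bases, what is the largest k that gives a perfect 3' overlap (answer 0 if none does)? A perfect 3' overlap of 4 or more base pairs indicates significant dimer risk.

Longest perfect overlap: 4 complementary base pairs; significant dimer risk (threshold 4).

Last 7 bases (5'→3') — forward …CGCTGGC, reverse …AGCGCCA.
Reverse complement of the reverse primer's last 7 bases: TGGCGCT; its first k bases are the reverse complement of the reverse primer's last k bases, so a perfect k-base overlap needs the forward primer's last k bases to equal them.
Comparing (forward last k vs required): k=1: C vs T ✗; k=2: GC vs TG ✗; k=3: GGC vs TGG ✗; k=4: TGGC vs TGGC ✓; k=5: CTGGC vs TGGCG ✗; k=6: GCTGGC vs TGGCGC ✗; k=7: CGCTGGC vs TGGCGCT ✗.
Only k = 4 is perfect, so the longest perfect 3' overlap is 4.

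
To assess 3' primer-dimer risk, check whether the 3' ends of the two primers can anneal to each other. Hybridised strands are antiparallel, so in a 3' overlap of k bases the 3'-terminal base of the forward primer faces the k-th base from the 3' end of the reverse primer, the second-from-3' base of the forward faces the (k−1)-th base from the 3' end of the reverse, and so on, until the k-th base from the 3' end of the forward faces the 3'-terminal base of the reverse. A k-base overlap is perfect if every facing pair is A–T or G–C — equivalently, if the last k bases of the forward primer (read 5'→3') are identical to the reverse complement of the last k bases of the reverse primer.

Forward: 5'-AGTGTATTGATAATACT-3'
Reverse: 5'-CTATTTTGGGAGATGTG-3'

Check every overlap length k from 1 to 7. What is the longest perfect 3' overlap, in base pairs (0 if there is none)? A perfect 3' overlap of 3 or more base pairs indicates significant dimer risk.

Last 7 bases (5'→3') — forward …TAATACT, reverse …AGATGTG.
Reverse complement of the reverse primer's last 7 bases: CACATCT; its first k bases are the reverse complement of the reverse primer's last k bases, so a perfect k-base overlap needs the forward primer's last k bases to equal them.
Comparing (forward last k vs required): k=1: T vs C ✗; k=2: CT vs CA ✗; k=3: ACT vs CAC ✗; k=4: TACT vs CACA ✗; k=5: ATACT vs CACAT ✗; k=6: AATACT vs CACATC ✗; k=7: TAATACT vs CACATCT ✗.
No overlap length from 1 to 7 is perfect, so the longest perfect 3' overlap is 0.

Longest perfect overlap: 0 complementary base pairs; below the dimer-risk threshold (threshold 3).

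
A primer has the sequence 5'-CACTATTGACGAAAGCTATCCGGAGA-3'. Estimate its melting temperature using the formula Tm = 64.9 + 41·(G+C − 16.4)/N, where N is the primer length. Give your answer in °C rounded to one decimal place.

58.0°C

Base counts: A=9, T=5, G=6, C=6; G+C = 12, N = 26.
Tm = 64.9 + 41·(12 − 16.4)/26 = 64.9 + -180.40/26 = 58.0°C.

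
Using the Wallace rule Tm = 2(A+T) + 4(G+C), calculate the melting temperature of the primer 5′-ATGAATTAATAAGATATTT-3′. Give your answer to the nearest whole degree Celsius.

42°C

Base counts: A=9, T=8, G=2, C=0 (length 19).
Tm = 2·(9+8) + 4·(2+0) = 2·17 + 4·2 = 34 + 8 = 42°C.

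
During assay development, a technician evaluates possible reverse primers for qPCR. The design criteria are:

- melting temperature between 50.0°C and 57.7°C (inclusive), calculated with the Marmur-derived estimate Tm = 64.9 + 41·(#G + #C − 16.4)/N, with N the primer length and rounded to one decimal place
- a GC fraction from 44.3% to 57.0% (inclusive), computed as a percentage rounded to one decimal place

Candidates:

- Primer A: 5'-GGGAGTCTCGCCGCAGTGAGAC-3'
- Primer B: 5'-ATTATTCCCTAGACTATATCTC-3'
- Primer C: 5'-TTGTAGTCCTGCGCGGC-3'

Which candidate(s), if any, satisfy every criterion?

None of the candidates satisfy all criteria.

Primer A (22 nt, A=4 T=3 G=9 C=6): Tm = 64.9 + 41·(15 − 16.4)/22 = 62.3°C, outside 50.0–57.7°C ✗; GC 15/22 = 68.2%, outside 44.3–57.0% ✗ — fails.
Primer B (22 nt, A=6 T=9 G=1 C=6): Tm = 64.9 + 41·(7 − 16.4)/22 = 47.4°C, outside 50.0–57.7°C ✗; GC 7/22 = 31.8%, outside 44.3–57.0% ✗ — fails.
Primer C (17 nt, A=1 T=5 G=6 C=5): Tm = 64.9 + 41·(11 − 16.4)/17 = 51.9°C ✓; GC 11/17 = 64.7%, outside 44.3–57.0% ✗ — fails.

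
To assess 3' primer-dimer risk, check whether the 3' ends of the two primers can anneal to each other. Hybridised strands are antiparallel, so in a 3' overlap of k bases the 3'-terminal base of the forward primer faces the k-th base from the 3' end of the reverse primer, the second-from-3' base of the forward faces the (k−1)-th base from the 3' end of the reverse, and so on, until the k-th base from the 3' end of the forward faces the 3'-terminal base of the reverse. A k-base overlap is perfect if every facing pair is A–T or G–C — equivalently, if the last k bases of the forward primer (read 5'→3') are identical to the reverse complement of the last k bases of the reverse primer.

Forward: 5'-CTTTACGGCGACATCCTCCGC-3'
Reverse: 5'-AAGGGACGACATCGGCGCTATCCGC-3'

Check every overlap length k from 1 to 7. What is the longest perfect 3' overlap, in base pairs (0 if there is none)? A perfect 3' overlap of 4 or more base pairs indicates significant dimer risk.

Last 7 bases (5'→3') — forward …CCTCCGC, reverse …TATCCGC.
Reverse complement of the reverse primer's last 7 bases: GCGGATA; its first k bases are the reverse complement of the reverse primer's last k bases, so a perfect k-base overlap needs the forward primer's last k bases to equal them.
Comparing (forward last k vs required): k=1: C vs G ✗; k=2: GC vs GC ✓; k=3: CGC vs GCG ✗; k=4: CCGC vs GCGG ✗; k=5: TCCGC vs GCGGA ✗; k=6: CTCCGC vs GCGGAT ✗; k=7: CCTCCGC vs GCGGATA ✗.
Only k = 2 is perfect, so the longest perfect 3' overlap is 2.

Longest perfect overlap: 2 complementary base pairs; below the dimer-risk threshold (threshold 4).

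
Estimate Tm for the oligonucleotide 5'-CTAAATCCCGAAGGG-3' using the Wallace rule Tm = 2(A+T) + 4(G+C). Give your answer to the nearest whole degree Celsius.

Base counts: A=5, T=2, G=4, C=4 (length 15).
Tm = 2·(5+2) + 4·(4+4) = 2·7 + 4·8 = 14 + 32 = 46°C.

46°C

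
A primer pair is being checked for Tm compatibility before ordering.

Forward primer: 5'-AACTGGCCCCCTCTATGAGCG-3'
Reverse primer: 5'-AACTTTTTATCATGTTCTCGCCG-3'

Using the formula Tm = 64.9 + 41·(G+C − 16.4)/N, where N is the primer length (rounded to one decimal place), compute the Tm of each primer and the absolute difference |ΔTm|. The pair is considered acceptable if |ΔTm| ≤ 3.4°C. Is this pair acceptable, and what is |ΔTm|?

|ΔTm| = 6.6°C; the pair is not acceptable.

Forward: G+C = 13, N = 21 → Tm = 64.9 + 41·(13 − 16.4)/21 = 58.3°C.
Reverse: G+C = 9, N = 23 → Tm = 64.9 + 41·(9 − 16.4)/23 = 51.7°C.
|ΔTm| = |58.3 − 51.7| = 6.6°C, > 3.4°C.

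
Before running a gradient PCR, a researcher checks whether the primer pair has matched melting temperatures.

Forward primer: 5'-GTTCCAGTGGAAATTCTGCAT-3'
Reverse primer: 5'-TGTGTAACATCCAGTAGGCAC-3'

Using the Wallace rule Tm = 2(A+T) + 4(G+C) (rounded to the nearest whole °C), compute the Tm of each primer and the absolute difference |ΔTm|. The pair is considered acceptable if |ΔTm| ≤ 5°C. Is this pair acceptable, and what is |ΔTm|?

Forward: A=5 T=7 G=5 C=4 → Tm = 2·12 + 4·9 = 60°C.
Reverse: A=6 T=5 G=5 C=5 → Tm = 2·11 + 4·10 = 62°C.
|ΔTm| = |60 − 62| = 2°C, ≤ 5°C.

|ΔTm| = 2°C; the pair is acceptable.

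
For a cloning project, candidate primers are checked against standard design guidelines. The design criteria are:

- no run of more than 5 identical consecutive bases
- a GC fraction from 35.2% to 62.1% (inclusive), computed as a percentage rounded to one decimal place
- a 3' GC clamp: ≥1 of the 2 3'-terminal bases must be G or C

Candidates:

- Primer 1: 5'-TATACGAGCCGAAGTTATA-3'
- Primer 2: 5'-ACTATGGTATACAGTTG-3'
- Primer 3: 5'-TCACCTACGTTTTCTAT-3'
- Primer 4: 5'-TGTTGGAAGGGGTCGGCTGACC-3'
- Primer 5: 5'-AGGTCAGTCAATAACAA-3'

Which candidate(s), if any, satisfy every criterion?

Primer 1 (19 nt, A=7 T=5 G=4 C=3): longest run = 2 ✓; GC 7/19 = 36.8% ✓; 3' end TA has 0 G/C, need ≥1 ✗ — fails.
Primer 2 (17 nt, A=5 T=6 G=4 C=2): longest run = 2 ✓; GC 6/17 = 35.3% ✓; 3' end TG has 1 G/C ✓ — passes.
Primer 3 (17 nt, A=3 T=8 G=1 C=5): longest run = 4 ✓; GC 6/17 = 35.3% ✓; 3' end AT has 0 G/C, need ≥1 ✗ — fails.
Primer 4 (22 nt, A=3 T=5 G=10 C=4): longest run = 4 ✓; GC 14/22 = 63.6%, outside 35.2–62.1% ✗; 3' end CC has 2 G/C ✓ — fails.
Primer 5 (17 nt, A=8 T=3 G=3 C=3): longest run = 2 ✓; GC 6/17 = 35.3% ✓; 3' end AA has 0 G/C, need ≥1 ✗ — fails.

Primer 2 only.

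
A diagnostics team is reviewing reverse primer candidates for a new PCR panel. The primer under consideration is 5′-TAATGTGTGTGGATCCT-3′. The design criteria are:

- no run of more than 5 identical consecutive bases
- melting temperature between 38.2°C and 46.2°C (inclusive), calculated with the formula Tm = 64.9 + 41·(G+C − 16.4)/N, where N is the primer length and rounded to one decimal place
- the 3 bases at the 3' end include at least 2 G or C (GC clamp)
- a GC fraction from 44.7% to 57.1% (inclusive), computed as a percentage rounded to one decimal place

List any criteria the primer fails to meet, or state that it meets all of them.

Base counts: A=3, T=7, G=5, C=2 (length 17).
homopolymer run: longest run = 2 ✓
Tm: Tm = 64.9 + 41·(7 − 16.4)/17 = 42.2°C ✓
GC clamp: 3' end CCT has 2 G/C ✓
GC content: GC 7/17 = 41.2%, outside 44.7–57.1% ✗

Fails: GC content.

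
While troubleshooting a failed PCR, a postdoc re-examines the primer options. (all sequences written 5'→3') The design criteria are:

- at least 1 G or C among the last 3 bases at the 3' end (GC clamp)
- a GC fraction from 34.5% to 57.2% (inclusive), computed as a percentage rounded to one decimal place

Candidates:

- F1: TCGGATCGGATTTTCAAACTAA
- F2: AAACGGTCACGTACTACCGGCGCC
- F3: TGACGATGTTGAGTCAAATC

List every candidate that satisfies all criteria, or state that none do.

F1 (22 nt, A=7 T=7 G=4 C=4): 3' end TAA has 0 G/C, need ≥1 ✗; GC 8/22 = 36.4% ✓ — fails.
F2 (24 nt, A=6 T=3 G=6 C=9): 3' end GCC has 3 G/C ✓; GC 15/24 = 62.5%, outside 34.5–57.2% ✗ — fails.
F3 (20 nt, A=6 T=6 G=5 C=3): 3' end ATC has 1 G/C ✓; GC 8/20 = 40.0% ✓ — passes.

F3 only.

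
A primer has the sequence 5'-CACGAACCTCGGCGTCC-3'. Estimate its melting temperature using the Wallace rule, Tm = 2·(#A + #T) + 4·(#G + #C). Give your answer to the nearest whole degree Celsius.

58°C

Base counts: A=3, T=2, G=4, C=8 (length 17).
Tm = 2·(3+2) + 4·(4+8) = 2·5 + 4·12 = 10 + 48 = 58°C.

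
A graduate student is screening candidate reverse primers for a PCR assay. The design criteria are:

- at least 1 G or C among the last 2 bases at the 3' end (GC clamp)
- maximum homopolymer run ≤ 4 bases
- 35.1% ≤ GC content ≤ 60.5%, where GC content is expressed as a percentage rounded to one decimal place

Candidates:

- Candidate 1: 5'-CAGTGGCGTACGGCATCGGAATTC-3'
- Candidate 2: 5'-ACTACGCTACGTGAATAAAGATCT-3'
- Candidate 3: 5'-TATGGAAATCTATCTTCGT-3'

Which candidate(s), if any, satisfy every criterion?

Candidate 1 (24 nt, A=5 T=5 G=8 C=6): 3' end TC has 1 G/C ✓; longest run = 2 ✓; GC 14/24 = 58.3% ✓ — passes.
Candidate 2 (24 nt, A=9 T=6 G=4 C=5): 3' end CT has 1 G/C ✓; longest run = 3 ✓; GC 9/24 = 37.5% ✓ — passes.
Candidate 3 (19 nt, A=5 T=8 G=3 C=3): 3' end GT has 1 G/C ✓; longest run = 3 ✓; GC 6/19 = 31.6%, outside 35.1–60.5% ✗ — fails.

Candidate 1 and Candidate 2.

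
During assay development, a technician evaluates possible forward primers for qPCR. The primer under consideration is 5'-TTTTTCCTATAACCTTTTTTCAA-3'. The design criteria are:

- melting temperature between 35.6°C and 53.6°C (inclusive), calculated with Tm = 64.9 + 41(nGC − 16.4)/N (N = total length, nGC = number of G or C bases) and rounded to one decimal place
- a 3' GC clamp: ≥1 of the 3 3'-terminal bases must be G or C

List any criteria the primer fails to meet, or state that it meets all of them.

Meets all criteria.

Base counts: A=5, T=13, G=0, C=5 (length 23).
Tm: Tm = 64.9 + 41·(5 − 16.4)/23 = 44.6°C ✓
GC clamp: 3' end CAA has 1 G/C ✓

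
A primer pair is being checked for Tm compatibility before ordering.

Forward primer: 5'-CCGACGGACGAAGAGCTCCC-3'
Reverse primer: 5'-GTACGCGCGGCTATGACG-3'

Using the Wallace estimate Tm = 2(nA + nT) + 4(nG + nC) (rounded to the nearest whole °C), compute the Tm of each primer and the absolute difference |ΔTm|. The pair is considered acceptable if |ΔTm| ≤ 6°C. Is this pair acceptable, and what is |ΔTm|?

|ΔTm| = 8°C; the pair is not acceptable.

Forward: A=5 T=1 G=6 C=8 → Tm = 2·6 + 4·14 = 68°C.
Reverse: A=3 T=3 G=7 C=5 → Tm = 2·6 + 4·12 = 60°C.
|ΔTm| = |68 − 60| = 8°C, > 6°C.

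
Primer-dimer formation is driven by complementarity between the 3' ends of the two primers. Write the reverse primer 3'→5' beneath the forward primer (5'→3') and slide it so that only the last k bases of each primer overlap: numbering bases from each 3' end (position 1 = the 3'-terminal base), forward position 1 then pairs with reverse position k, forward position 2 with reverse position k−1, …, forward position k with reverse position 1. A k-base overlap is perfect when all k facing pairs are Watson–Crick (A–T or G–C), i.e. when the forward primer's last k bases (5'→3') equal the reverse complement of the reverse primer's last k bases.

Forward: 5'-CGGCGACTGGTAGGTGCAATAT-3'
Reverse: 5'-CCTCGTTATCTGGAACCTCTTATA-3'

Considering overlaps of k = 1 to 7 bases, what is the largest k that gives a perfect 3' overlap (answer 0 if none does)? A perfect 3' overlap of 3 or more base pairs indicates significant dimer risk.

Last 7 bases (5'→3') — forward …GCAATAT, reverse …TCTTATA.
Reverse complement of the reverse primer's last 7 bases: TATAAGA; its first k bases are the reverse complement of the reverse primer's last k bases, so a perfect k-base overlap needs the forward primer's last k bases to equal them.
Comparing (forward last k vs required): k=1: T vs T ✓; k=2: AT vs TA ✗; k=3: TAT vs TAT ✓; k=4: ATAT vs TATA ✗; k=5: AATAT vs TATAA ✗; k=6: CAATAT vs TATAAG ✗; k=7: GCAATAT vs TATAAGA ✗.
Perfect overlaps at k = 1, 3; the largest is 3.

Longest perfect overlap: 3 complementary base pairs; significant dimer risk (threshold 3).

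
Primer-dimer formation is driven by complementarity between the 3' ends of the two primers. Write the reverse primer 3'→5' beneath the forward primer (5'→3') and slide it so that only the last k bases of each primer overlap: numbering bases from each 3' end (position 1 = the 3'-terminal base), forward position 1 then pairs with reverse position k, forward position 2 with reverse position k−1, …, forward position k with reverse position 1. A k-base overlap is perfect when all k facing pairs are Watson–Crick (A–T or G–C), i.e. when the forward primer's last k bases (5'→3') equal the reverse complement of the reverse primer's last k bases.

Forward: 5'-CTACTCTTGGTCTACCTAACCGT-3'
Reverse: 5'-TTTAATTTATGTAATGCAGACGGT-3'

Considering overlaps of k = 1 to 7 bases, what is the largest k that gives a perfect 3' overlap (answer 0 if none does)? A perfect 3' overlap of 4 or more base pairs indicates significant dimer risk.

Last 7 bases (5'→3') — forward …TAACCGT, reverse …AGACGGT.
Reverse complement of the reverse primer's last 7 bases: ACCGTCT; its first k bases are the reverse complement of the reverse primer's last k bases, so a perfect k-base overlap needs the forward primer's last k bases to equal them.
Comparing (forward last k vs required): k=1: T vs A ✗; k=2: GT vs AC ✗; k=3: CGT vs ACC ✗; k=4: CCGT vs ACCG ✗; k=5: ACCGT vs ACCGT ✓; k=6: AACCGT vs ACCGTC ✗; k=7: TAACCGT vs ACCGTCT ✗.
Only k = 5 is perfect, so the longest perfect 3' overlap is 5.

Longest perfect overlap: 5 complementary base pairs; significant dimer risk (threshold 4).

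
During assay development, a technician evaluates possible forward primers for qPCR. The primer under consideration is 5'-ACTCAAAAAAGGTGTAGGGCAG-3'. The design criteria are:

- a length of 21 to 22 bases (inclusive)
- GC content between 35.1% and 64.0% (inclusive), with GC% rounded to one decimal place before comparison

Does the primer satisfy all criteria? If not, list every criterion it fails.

Meets all criteria.

Base counts: A=9, T=3, G=7, C=3 (length 22).
length: length 22 ✓
GC content: GC 10/22 = 45.5% ✓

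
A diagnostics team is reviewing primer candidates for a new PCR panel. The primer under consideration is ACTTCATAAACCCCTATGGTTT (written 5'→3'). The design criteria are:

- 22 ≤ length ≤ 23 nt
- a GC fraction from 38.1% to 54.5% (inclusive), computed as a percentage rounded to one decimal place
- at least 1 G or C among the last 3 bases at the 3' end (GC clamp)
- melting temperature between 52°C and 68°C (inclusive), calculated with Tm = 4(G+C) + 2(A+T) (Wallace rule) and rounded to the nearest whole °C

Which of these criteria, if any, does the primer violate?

Fails: GC content, GC clamp.

Base counts: A=6, T=8, G=2, C=6 (length 22).
length: length 22 ✓
GC content: GC 8/22 = 36.4%, outside 38.1–54.5% ✗
GC clamp: 3' end TTT has 0 G/C, need ≥1 ✗
Tm: Tm = 2·14 + 4·8 = 60°C ✓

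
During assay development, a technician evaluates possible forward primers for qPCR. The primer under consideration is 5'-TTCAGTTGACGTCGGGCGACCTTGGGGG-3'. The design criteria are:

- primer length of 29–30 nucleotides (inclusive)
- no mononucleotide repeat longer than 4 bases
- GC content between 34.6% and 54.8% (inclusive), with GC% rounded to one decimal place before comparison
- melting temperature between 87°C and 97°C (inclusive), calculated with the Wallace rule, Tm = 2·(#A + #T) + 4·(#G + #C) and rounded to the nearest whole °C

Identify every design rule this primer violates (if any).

Fails: length, homopolymer run, GC content.

Base counts: A=3, T=7, G=12, C=6 (length 28).
length: length 28, outside 29–30 ✗
homopolymer run: longest run = 5, exceeds 4 ✗
GC content: GC 18/28 = 64.3%, outside 34.6–54.8% ✗
Tm: Tm = 2·10 + 4·18 = 92°C ✓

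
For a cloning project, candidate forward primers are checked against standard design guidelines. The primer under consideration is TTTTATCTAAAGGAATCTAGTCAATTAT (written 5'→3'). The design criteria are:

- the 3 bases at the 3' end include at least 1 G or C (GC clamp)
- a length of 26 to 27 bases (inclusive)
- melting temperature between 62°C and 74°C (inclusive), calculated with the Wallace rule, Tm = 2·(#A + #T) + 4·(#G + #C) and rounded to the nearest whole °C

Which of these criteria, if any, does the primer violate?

Base counts: A=10, T=12, G=3, C=3 (length 28).
GC clamp: 3' end TAT has 0 G/C, need ≥1 ✗
length: length 28, outside 26–27 ✗
Tm: Tm = 2·22 + 4·6 = 68°C ✓

Fails: GC clamp, length.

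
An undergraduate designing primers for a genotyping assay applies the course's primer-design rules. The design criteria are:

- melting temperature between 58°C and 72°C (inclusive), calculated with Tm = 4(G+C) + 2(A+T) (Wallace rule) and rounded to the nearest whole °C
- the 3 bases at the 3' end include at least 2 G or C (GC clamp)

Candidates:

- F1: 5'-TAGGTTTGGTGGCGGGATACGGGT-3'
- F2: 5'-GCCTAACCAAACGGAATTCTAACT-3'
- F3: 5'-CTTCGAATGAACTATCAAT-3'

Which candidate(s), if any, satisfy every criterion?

None of the candidates satisfy all criteria.

F1 (24 nt, A=3 T=7 G=12 C=2): Tm = 2·10 + 4·14 = 76°C, outside 58–72°C ✗; 3' end GGT has 2 G/C ✓ — fails.
F2 (24 nt, A=9 T=5 G=3 C=7): Tm = 2·14 + 4·10 = 68°C ✓; 3' end ACT has 1 G/C, need ≥2 ✗ — fails.
F3 (19 nt, A=7 T=6 G=2 C=4): Tm = 2·13 + 4·6 = 50°C, outside 58–72°C ✗; 3' end AAT has 0 G/C, need ≥2 ✗ — fails.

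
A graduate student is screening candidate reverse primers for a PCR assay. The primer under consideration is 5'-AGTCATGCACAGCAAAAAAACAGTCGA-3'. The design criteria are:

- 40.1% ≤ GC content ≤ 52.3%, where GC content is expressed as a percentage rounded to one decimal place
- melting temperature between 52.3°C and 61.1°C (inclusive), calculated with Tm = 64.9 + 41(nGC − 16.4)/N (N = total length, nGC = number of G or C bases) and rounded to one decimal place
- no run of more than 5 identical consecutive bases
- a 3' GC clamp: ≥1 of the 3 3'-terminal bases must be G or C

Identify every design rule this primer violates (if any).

Base counts: A=13, T=3, G=5, C=6 (length 27).
GC content: GC 11/27 = 40.7% ✓
Tm: Tm = 64.9 + 41·(11 − 16.4)/27 = 56.7°C ✓
homopolymer run: longest run = 7, exceeds 5 ✗
GC clamp: 3' end CGA has 2 G/C ✓

Fails: homopolymer run.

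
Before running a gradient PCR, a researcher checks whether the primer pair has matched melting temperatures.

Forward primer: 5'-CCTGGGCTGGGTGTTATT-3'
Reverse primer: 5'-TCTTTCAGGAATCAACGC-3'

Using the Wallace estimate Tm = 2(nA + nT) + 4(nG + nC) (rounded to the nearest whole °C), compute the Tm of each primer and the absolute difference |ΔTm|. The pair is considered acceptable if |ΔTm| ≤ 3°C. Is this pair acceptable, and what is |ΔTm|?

Forward: A=1 T=7 G=7 C=3 → Tm = 2·8 + 4·10 = 56°C.
Reverse: A=5 T=5 G=3 C=5 → Tm = 2·10 + 4·8 = 52°C.
|ΔTm| = |56 − 52| = 4°C, > 3°C.

|ΔTm| = 4°C; the pair is not acceptable.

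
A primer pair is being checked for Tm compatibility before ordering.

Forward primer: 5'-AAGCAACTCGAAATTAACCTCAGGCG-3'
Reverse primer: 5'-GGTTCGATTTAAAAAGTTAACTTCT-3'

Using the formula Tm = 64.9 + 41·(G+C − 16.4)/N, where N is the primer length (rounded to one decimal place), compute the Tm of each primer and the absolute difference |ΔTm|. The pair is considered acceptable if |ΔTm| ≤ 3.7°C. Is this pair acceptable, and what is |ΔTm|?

|ΔTm| = 8.5°C; the pair is not acceptable.

Forward: G+C = 12, N = 26 → Tm = 64.9 + 41·(12 − 16.4)/26 = 58.0°C.
Reverse: G+C = 7, N = 25 → Tm = 64.9 + 41·(7 − 16.4)/25 = 49.5°C.
|ΔTm| = |58.0 − 49.5| = 8.5°C, > 3.7°C.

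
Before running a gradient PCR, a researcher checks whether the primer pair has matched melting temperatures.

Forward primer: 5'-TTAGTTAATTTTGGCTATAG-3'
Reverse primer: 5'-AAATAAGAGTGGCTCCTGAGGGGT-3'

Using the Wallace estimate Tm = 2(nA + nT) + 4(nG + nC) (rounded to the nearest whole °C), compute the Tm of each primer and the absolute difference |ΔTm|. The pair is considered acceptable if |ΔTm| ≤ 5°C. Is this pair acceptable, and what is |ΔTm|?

|ΔTm| = 22°C; the pair is not acceptable.

Forward: A=5 T=10 G=4 C=1 → Tm = 2·15 + 4·5 = 50°C.
Reverse: A=7 T=5 G=9 C=3 → Tm = 2·12 + 4·12 = 72°C.
|ΔTm| = |50 − 72| = 22°C, > 5°C.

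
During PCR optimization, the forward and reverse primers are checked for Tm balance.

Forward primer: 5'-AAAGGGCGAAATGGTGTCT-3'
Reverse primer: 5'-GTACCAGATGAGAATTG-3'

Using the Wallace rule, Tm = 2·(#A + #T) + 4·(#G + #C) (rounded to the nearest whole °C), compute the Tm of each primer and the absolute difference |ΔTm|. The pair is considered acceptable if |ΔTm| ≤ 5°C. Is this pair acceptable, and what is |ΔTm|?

|ΔTm| = 8°C; the pair is not acceptable.

Forward: A=6 T=4 G=7 C=2 → Tm = 2·10 + 4·9 = 56°C.
Reverse: A=6 T=4 G=5 C=2 → Tm = 2·10 + 4·7 = 48°C.
|ΔTm| = |56 − 48| = 8°C, > 5°C.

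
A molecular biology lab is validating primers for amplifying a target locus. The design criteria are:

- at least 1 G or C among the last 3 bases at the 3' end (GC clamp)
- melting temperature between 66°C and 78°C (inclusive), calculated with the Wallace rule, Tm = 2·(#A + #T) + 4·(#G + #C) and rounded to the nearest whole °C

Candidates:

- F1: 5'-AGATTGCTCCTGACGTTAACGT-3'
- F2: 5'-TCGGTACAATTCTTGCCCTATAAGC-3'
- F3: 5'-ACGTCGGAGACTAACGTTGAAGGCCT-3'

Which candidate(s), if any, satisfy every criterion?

F1 (22 nt, A=5 T=7 G=5 C=5): 3' end CGT has 2 G/C ✓; Tm = 2·12 + 4·10 = 64°C, outside 66–78°C ✗ — fails.
F2 (25 nt, A=6 T=8 G=4 C=7): 3' end AGC has 2 G/C ✓; Tm = 2·14 + 4·11 = 72°C ✓ — passes.
F3 (26 nt, A=7 T=5 G=8 C=6): 3' end CCT has 2 G/C ✓; Tm = 2·12 + 4·14 = 80°C, outside 66–78°C ✗ — fails.

F2 only.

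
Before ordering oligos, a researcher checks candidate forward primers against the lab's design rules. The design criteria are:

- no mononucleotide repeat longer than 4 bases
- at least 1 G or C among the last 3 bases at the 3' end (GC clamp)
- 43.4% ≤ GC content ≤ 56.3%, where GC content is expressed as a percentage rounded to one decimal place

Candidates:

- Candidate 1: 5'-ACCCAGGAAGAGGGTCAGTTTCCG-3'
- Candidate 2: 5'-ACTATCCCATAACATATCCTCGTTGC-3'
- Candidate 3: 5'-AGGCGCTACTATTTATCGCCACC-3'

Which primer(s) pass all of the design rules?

Candidate 3 only.

Candidate 1 (24 nt, A=6 T=4 G=8 C=6): longest run = 3 ✓; 3' end CCG has 3 G/C ✓; GC 14/24 = 58.3%, outside 43.4–56.3% ✗ — fails.
Candidate 2 (26 nt, A=7 T=8 G=2 C=9): longest run = 3 ✓; 3' end TGC has 2 G/C ✓; GC 11/26 = 42.3%, outside 43.4–56.3% ✗ — fails.
Candidate 3 (23 nt, A=5 T=6 G=4 C=8): longest run = 3 ✓; 3' end ACC has 2 G/C ✓; GC 12/23 = 52.2% ✓ — passes.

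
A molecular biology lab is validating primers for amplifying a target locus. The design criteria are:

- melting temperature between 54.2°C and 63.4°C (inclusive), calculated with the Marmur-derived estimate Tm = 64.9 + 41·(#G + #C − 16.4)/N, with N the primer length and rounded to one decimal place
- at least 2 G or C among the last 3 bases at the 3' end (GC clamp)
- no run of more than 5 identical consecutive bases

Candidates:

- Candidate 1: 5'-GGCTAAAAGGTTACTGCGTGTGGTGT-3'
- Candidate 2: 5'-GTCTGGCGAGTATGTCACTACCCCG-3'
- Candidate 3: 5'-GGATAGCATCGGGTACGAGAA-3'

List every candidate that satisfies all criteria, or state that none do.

Candidate 2 only.

Candidate 1 (26 nt, A=5 T=8 G=10 C=3): Tm = 64.9 + 41·(13 − 16.4)/26 = 59.5°C ✓; 3' end TGT has 1 G/C, need ≥2 ✗; longest run = 4 ✓ — fails.
Candidate 2 (25 nt, A=4 T=6 G=7 C=8): Tm = 64.9 + 41·(15 − 16.4)/25 = 62.6°C ✓; 3' end CCG has 3 G/C ✓; longest run = 4 ✓ — passes.
Candidate 3 (21 nt, A=7 T=3 G=8 C=3): Tm = 64.9 + 41·(11 − 16.4)/21 = 54.4°C ✓; 3' end GAA has 1 G/C, need ≥2 ✗; longest run = 3 ✓ — fails.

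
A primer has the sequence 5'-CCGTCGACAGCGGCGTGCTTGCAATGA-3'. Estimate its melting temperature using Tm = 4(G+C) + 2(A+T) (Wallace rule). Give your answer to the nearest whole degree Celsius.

88°C

Base counts: A=5, T=5, G=9, C=8 (length 27).
Tm = 2·(5+5) + 4·(9+8) = 2·10 + 4·17 = 20 + 68 = 88°C.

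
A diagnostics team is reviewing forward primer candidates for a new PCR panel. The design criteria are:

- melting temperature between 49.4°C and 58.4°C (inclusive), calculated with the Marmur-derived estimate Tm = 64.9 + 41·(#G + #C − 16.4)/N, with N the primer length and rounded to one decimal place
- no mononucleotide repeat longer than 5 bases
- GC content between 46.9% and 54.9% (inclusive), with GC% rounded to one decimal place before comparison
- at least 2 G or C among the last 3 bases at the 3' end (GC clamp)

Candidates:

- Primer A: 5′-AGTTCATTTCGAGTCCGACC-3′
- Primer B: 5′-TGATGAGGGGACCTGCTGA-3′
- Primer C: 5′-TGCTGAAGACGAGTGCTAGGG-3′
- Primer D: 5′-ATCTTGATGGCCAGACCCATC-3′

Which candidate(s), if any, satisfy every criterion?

Primer A (20 nt, A=4 T=6 G=4 C=6): Tm = 64.9 + 41·(10 − 16.4)/20 = 51.8°C ✓; longest run = 3 ✓; GC 10/20 = 50.0% ✓; 3' end ACC has 2 G/C ✓ — passes.
Primer B (19 nt, A=4 T=4 G=8 C=3): Tm = 64.9 + 41·(11 − 16.4)/19 = 53.2°C ✓; longest run = 4 ✓; GC 11/19 = 57.9%, outside 46.9–54.9% ✗; 3' end TGA has 1 G/C, need ≥2 ✗ — fails.
Primer C (21 nt, A=5 T=4 G=9 C=3): Tm = 64.9 + 41·(12 − 16.4)/21 = 56.3°C ✓; longest run = 3 ✓; GC 12/21 = 57.1%, outside 46.9–54.9% ✗; 3' end GGG has 3 G/C ✓ — fails.
Primer D (21 nt, A=5 T=5 G=4 C=7): Tm = 64.9 + 41·(11 − 16.4)/21 = 54.4°C ✓; longest run = 3 ✓; GC 11/21 = 52.4% ✓; 3' end ATC has 1 G/C, need ≥2 ✗ — fails.

Primer A only.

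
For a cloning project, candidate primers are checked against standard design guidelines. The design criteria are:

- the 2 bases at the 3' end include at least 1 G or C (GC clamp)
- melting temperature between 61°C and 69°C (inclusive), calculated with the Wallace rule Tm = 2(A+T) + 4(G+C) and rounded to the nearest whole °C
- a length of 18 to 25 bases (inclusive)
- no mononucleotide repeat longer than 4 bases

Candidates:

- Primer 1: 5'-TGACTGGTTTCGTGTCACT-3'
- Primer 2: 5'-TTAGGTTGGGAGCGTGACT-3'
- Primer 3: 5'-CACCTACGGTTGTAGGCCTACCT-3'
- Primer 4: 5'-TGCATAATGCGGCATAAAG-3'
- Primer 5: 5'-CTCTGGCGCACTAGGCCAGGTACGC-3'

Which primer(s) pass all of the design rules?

Primer 1 (19 nt, A=2 T=8 G=5 C=4): 3' end CT has 1 G/C ✓; Tm = 2·10 + 4·9 = 56°C, outside 61–69°C ✗; length 19 ✓; longest run = 3 ✓ — fails.
Primer 2 (19 nt, A=3 T=6 G=8 C=2): 3' end CT has 1 G/C ✓; Tm = 2·9 + 4·10 = 58°C, outside 61–69°C ✗; length 19 ✓; longest run = 3 ✓ — fails.
Primer 3 (23 nt, A=4 T=6 G=5 C=8): 3' end CT has 1 G/C ✓; Tm = 2·10 + 4·13 = 72°C, outside 61–69°C ✗; length 23 ✓; longest run = 2 ✓ — fails.
Primer 4 (19 nt, A=7 T=4 G=5 C=3): 3' end AG has 1 G/C ✓; Tm = 2·11 + 4·8 = 54°C, outside 61–69°C ✗; length 19 ✓; longest run = 3 ✓ — fails.
Primer 5 (25 nt, A=4 T=4 G=8 C=9): 3' end GC has 2 G/C ✓; Tm = 2·8 + 4·17 = 84°C, outside 61–69°C ✗; length 25 ✓; longest run = 2 ✓ — fails.

None of the candidates satisfy all criteria.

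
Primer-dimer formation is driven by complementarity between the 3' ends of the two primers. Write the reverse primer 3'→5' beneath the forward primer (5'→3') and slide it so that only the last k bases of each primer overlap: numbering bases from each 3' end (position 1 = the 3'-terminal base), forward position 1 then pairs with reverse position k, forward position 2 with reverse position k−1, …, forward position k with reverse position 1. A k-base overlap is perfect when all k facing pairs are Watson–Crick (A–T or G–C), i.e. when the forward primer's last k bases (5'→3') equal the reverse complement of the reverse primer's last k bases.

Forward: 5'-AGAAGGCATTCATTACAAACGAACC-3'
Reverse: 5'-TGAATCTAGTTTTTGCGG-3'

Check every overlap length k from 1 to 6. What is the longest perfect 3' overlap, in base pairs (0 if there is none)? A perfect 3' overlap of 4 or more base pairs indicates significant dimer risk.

Last 6 bases (5'→3') — forward …CGAACC, reverse …TTGCGG.
Reverse complement of the reverse primer's last 6 bases: CCGCAA; its first k bases are the reverse complement of the reverse primer's last k bases, so a perfect k-base overlap needs the forward primer's last k bases to equal them.
Comparing (forward last k vs required): k=1: C vs C ✓; k=2: CC vs CC ✓; k=3: ACC vs CCG ✗; k=4: AACC vs CCGC ✗; k=5: GAACC vs CCGCA ✗; k=6: CGAACC vs CCGCAA ✗.
Perfect overlaps at k = 1, 2; the largest is 2.

Longest perfect overlap: 2 complementary base pairs; below the dimer-risk threshold (threshold 4).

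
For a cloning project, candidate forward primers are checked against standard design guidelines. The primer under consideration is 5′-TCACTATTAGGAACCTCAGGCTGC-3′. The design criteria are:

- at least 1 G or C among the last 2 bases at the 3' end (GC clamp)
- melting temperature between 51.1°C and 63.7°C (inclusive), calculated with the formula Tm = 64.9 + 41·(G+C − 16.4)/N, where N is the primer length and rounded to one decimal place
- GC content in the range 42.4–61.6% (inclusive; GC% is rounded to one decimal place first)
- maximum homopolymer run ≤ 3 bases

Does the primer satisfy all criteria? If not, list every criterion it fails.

Base counts: A=6, T=6, G=5, C=7 (length 24).
GC clamp: 3' end GC has 2 G/C ✓
Tm: Tm = 64.9 + 41·(12 − 16.4)/24 = 57.4°C ✓
GC content: GC 12/24 = 50.0% ✓
homopolymer run: longest run = 2 ✓

Meets all criteria.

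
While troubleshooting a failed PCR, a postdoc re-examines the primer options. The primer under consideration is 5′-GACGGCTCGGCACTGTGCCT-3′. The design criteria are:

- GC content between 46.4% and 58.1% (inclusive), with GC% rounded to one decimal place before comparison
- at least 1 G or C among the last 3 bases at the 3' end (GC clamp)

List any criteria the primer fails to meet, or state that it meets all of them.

Fails: GC content.

Base counts: A=2, T=4, G=7, C=7 (length 20).
GC content: GC 14/20 = 70.0%, outside 46.4–58.1% ✗
GC clamp: 3' end CCT has 2 G/C ✓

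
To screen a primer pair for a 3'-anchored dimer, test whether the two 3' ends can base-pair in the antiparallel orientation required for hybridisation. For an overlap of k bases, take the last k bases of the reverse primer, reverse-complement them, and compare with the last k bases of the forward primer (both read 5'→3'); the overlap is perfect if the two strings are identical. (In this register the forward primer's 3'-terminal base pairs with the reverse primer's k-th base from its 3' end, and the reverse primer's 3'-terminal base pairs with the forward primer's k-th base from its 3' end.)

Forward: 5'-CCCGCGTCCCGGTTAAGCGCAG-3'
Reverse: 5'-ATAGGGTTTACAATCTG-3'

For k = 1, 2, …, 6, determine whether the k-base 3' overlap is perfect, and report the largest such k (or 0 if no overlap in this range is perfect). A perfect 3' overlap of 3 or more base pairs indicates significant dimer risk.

Longest perfect overlap: 3 complementary base pairs; significant dimer risk (threshold 3).

Last 6 bases (5'→3') — forward …GCGCAG, reverse …AATCTG.
Reverse complement of the reverse primer's last 6 bases: CAGATT; its first k bases are the reverse complement of the reverse primer's last k bases, so a perfect k-base overlap needs the forward primer's last k bases to equal them.
Comparing (forward last k vs required): k=1: G vs C ✗; k=2: AG vs CA ✗; k=3: CAG vs CAG ✓; k=4: GCAG vs CAGA ✗; k=5: CGCAG vs CAGAT ✗; k=6: GCGCAG vs CAGATT ✗.
Only k = 3 is perfect, so the longest perfect 3' overlap is 3.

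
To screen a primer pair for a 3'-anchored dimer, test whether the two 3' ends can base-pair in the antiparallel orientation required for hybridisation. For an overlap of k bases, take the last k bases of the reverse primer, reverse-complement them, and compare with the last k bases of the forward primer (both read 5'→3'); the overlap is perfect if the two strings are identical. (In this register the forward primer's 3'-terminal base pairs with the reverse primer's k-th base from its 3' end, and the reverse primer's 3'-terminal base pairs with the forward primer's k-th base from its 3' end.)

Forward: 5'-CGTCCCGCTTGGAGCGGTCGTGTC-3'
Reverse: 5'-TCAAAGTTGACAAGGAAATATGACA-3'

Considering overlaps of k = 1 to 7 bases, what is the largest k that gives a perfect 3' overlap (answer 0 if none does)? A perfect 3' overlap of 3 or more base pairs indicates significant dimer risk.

Last 7 bases (5'→3') — forward …TCGTGTC, reverse …TATGACA.
Reverse complement of the reverse primer's last 7 bases: TGTCATA; its first k bases are the reverse complement of the reverse primer's last k bases, so a perfect k-base overlap needs the forward primer's last k bases to equal them.
Comparing (forward last k vs required): k=1: C vs T ✗; k=2: TC vs TG ✗; k=3: GTC vs TGT ✗; k=4: TGTC vs TGTC ✓; k=5: GTGTC vs TGTCA ✗; k=6: CGTGTC vs TGTCAT ✗; k=7: TCGTGTC vs TGTCATA ✗.
Only k = 4 is perfect, so the longest perfect 3' overlap is 4.

Longest perfect overlap: 4 complementary base pairs; significant dimer risk (threshold 3).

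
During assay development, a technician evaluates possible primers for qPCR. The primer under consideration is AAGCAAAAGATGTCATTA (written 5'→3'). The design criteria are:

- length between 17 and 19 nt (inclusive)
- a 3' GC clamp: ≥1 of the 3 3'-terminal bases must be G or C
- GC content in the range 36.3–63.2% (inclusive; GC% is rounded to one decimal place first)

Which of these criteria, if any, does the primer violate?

Fails: GC clamp, GC content.

Base counts: A=9, T=4, G=3, C=2 (length 18).
length: length 18 ✓
GC clamp: 3' end TTA has 0 G/C, need ≥1 ✗
GC content: GC 5/18 = 27.8%, outside 36.3–63.2% ✗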